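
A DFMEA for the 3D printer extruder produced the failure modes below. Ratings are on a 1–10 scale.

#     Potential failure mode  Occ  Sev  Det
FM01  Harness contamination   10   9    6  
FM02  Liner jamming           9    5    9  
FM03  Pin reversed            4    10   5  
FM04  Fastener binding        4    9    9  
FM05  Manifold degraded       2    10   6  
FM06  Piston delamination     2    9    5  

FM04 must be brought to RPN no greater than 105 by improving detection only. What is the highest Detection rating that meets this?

FM04: S=9, O=4, D=9 → current RPN = 324.
Fixed product = 36. Need 36 × D ≤ 105, so D ≤ 105/36 = 2.92.
Maximum integer Detection rating = 2 (gives RPN 72; D=3 would give 108 > 105).

2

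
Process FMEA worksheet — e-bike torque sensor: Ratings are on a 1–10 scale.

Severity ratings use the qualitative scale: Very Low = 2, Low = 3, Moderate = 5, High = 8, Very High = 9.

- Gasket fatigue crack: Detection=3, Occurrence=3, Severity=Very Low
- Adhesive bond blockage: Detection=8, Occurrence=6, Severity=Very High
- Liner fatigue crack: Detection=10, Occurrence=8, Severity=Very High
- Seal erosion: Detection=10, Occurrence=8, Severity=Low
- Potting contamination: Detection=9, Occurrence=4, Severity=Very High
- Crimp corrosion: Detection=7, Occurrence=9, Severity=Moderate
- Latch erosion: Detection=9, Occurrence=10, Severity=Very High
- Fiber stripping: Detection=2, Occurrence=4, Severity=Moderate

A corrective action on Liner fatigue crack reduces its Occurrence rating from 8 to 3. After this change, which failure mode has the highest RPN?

RPN = Severity × Occurrence × Detection:
  Gasket fatigue crack: 2 × 3 × 3 = 18
  Adhesive bond blockage: 9 × 6 × 8 = 432
  Liner fatigue crack: 9 × 8 × 10 = 720
  Seal erosion: 3 × 8 × 10 = 240
  Potting contamination: 9 × 4 × 9 = 324
  Crimp corrosion: 5 × 9 × 7 = 315
  Latch erosion: 9 × 10 × 9 = 810
  Fiber stripping: 5 × 4 × 2 = 40
After action: Liner fatigue crack → 9 × 3 × 10 = 270.
Revised RPNs: Latch erosion=810, Adhesive bond blockage=432, Potting contamination=324, Crimp corrosion=315, Liner fatigue crack=270, Seal erosion=240, Fiber stripping=40, Gasket fatigue crack=18.
Highest is now Latch erosion (810).

Latch erosion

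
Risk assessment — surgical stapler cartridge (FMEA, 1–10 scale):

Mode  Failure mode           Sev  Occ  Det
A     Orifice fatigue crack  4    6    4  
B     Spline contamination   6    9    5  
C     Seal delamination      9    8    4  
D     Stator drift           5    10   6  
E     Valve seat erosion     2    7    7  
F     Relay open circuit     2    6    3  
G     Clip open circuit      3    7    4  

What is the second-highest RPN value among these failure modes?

RPN = Severity × Occurrence × Detection:
  A: 4 × 6 × 4 = 96
  B: 6 × 9 × 5 = 270
  C: 9 × 8 × 4 = 288
  D: 5 × 10 × 6 = 300
  E: 2 × 7 × 7 = 98
  F: 2 × 6 × 3 = 36
  G: 3 × 7 × 4 = 84
Sorted descending: 300, 288, 270, 98, 96, 84, 36.
The second-highest RPN is 288 (C).

288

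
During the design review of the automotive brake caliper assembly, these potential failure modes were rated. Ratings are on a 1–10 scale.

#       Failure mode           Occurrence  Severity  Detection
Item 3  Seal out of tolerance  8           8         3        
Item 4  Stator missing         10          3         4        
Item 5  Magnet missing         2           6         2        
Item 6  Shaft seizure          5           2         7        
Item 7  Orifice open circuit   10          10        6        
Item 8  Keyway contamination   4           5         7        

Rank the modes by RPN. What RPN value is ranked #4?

120

RPN = Severity × Occurrence × Detection:
  Item 3: 8 × 8 × 3 = 192
  Item 4: 3 × 10 × 4 = 120
  Item 5: 6 × 2 × 2 = 24
  Item 6: 2 × 5 × 7 = 70
  Item 7: 10 × 10 × 6 = 600
  Item 8: 5 × 4 × 7 = 140
Sorted descending: 600, 192, 140, 120, 70, 24.
The fourth-highest RPN is 120 (Item 4).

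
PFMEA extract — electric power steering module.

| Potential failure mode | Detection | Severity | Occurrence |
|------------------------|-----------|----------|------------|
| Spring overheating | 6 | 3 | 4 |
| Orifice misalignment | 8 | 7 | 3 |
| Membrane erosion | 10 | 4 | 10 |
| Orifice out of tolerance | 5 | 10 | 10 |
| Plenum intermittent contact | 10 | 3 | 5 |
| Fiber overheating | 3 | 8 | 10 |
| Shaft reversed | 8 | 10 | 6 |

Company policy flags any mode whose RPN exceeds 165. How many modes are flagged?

RPN = Severity × Occurrence × Detection:
  Spring overheating: 3 × 4 × 6 = 72
  Orifice misalignment: 7 × 3 × 8 = 168
  Membrane erosion: 4 × 10 × 10 = 400
  Orifice out of tolerance: 10 × 10 × 5 = 500
  Plenum intermittent contact: 3 × 5 × 10 = 150
  Fiber overheating: 8 × 10 × 3 = 240
  Shaft reversed: 10 × 6 × 8 = 480
Modes with RPN > 165: Orifice misalignment (168), Membrane erosion (400), Orifice out of tolerance (500), Fiber overheating (240), Shaft reversed (480) → 5.

5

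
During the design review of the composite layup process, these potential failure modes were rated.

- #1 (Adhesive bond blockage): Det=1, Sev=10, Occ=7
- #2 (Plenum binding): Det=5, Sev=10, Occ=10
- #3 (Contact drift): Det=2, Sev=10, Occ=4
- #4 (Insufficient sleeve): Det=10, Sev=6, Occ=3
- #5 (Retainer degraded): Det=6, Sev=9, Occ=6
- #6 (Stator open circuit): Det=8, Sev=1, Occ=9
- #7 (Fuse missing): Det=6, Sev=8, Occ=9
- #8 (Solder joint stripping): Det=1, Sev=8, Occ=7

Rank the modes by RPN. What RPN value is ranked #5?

80

RPN = Severity × Occurrence × Detection:
  #1: 10 × 7 × 1 = 70
  #2: 10 × 10 × 5 = 500
  #3: 10 × 4 × 2 = 80
  #4: 6 × 3 × 10 = 180
  #5: 9 × 6 × 6 = 324
  #6: 1 × 9 × 8 = 72
  #7: 8 × 9 × 6 = 432
  #8: 8 × 7 × 1 = 56
Sorted descending: 500, 432, 324, 180, 80, 72, 70, 56.
The fifth-highest RPN is 80 (#3).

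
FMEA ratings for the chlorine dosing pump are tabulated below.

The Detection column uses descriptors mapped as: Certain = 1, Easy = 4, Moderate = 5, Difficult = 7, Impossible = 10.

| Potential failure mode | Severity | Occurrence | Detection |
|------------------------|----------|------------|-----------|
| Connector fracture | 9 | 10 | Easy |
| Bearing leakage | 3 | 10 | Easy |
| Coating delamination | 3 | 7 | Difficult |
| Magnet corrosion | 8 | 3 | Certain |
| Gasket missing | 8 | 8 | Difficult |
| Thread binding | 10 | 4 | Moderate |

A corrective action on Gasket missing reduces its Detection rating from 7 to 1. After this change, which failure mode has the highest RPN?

Connector fracture

RPN = Severity × Occurrence × Detection:
  Connector fracture: 9 × 10 × 4 = 360
  Bearing leakage: 3 × 10 × 4 = 120
  Coating delamination: 3 × 7 × 7 = 147
  Magnet corrosion: 8 × 3 × 1 = 24
  Gasket missing: 8 × 8 × 7 = 448
  Thread binding: 10 × 4 × 5 = 200
After action: Gasket missing → 8 × 8 × 1 = 64.
Revised RPNs: Connector fracture=360, Thread binding=200, Coating delamination=147, Bearing leakage=120, Gasket missing=64, Magnet corrosion=24.
Highest is now Connector fracture (360).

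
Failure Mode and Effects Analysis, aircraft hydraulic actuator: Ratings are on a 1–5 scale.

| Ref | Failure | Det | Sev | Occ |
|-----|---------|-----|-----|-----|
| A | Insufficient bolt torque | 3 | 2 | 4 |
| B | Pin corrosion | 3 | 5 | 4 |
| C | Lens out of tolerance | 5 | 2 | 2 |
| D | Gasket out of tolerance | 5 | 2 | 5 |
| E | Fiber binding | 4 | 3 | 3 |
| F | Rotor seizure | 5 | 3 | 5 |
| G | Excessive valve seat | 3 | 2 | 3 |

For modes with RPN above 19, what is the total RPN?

265

RPN = Severity × Occurrence × Detection:
  A: 2 × 4 × 3 = 24
  B: 5 × 4 × 3 = 60
  C: 2 × 2 × 5 = 20
  D: 2 × 5 × 5 = 50
  E: 3 × 3 × 4 = 36
  F: 3 × 5 × 5 = 75
  G: 2 × 3 × 3 = 18
RPN > 19: A (24), B (60), C (20), D (50), E (36), F (75).
Sum: 24 + 60 + 20 + 50 + 36 + 75 = 265.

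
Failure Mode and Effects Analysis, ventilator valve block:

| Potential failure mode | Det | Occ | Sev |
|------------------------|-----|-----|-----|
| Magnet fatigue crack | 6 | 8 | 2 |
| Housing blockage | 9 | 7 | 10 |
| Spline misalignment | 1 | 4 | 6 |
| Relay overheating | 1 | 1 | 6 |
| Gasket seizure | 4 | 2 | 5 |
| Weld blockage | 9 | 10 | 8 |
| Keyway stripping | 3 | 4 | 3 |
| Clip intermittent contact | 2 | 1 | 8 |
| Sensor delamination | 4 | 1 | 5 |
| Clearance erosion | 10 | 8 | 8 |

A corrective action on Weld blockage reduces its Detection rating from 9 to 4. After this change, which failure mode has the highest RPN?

RPN = Severity × Occurrence × Detection:
  Magnet fatigue crack: 2 × 8 × 6 = 96
  Housing blockage: 10 × 7 × 9 = 630
  Spline misalignment: 6 × 4 × 1 = 24
  Relay overheating: 6 × 1 × 1 = 6
  Gasket seizure: 5 × 2 × 4 = 40
  Weld blockage: 8 × 10 × 9 = 720
  Keyway stripping: 3 × 4 × 3 = 36
  Clip intermittent contact: 8 × 1 × 2 = 16
  Sensor delamination: 5 × 1 × 4 = 20
  Clearance erosion: 8 × 8 × 10 = 640
After action: Weld blockage → 8 × 10 × 4 = 320.
Revised RPNs: Clearance erosion=640, Housing blockage=630, Weld blockage=320, Magnet fatigue crack=96, Gasket seizure=40, Keyway stripping=36, Spline misalignment=24, Sensor delamination=20, Clip intermittent contact=16, Relay overheating=6.
Highest is now Clearance erosion (640).

Clearance erosion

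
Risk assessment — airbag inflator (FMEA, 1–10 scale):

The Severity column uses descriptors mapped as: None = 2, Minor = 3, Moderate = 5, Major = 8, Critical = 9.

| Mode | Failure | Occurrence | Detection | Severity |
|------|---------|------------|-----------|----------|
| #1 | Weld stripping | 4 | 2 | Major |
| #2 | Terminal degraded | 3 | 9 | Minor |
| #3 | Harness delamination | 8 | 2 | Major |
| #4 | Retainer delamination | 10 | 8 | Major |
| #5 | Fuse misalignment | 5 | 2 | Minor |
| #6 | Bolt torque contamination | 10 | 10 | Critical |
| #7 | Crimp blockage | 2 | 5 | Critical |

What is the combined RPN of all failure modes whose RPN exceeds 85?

1758

RPN = Severity × Occurrence × Detection:
  #1: 8 × 4 × 2 = 64
  #2: 3 × 3 × 9 = 81
  #3: 8 × 8 × 2 = 128
  #4: 8 × 10 × 8 = 640
  #5: 3 × 5 × 2 = 30
  #6: 9 × 10 × 10 = 900
  #7: 9 × 2 × 5 = 90
RPN > 85: #3 (128), #4 (640), #6 (900), #7 (90).
Sum: 128 + 640 + 900 + 90 = 1758.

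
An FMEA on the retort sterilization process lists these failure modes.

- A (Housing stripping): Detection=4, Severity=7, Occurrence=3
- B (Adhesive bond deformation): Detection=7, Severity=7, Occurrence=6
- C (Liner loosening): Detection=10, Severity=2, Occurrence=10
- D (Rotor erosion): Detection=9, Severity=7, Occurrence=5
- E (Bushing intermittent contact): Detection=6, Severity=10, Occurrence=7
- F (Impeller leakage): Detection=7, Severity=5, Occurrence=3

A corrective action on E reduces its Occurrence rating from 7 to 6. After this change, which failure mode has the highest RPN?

RPN = Severity × Occurrence × Detection:
  A: 7 × 3 × 4 = 84
  B: 7 × 6 × 7 = 294
  C: 2 × 10 × 10 = 200
  D: 7 × 5 × 9 = 315
  E: 10 × 7 × 6 = 420
  F: 5 × 3 × 7 = 105
After action: E → 10 × 6 × 6 = 360.
Revised RPNs: E=360, D=315, B=294, C=200, F=105, A=84.
Highest is now E (360).

E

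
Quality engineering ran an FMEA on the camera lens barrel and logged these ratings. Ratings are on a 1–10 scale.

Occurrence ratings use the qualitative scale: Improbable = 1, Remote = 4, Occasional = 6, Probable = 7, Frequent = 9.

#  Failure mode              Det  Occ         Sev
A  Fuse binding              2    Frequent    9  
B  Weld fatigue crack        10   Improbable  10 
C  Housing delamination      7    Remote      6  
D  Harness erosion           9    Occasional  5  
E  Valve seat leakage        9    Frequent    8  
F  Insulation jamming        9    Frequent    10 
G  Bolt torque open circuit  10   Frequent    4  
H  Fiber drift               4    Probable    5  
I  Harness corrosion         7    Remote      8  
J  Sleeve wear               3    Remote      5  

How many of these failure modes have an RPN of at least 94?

RPN = Severity × Occurrence × Detection:
  A: 9 × 9 × 2 = 162
  B: 10 × 1 × 10 = 100
  C: 6 × 4 × 7 = 168
  D: 5 × 6 × 9 = 270
  E: 8 × 9 × 9 = 648
  F: 10 × 9 × 9 = 810
  G: 4 × 9 × 10 = 360
  H: 5 × 7 × 4 = 140
  I: 8 × 4 × 7 = 224
  J: 5 × 4 × 3 = 60
Modes with RPN ≥ 94: A (162), B (100), C (168), D (270), E (648), F (810), G (360), H (140), I (224) → 9.

9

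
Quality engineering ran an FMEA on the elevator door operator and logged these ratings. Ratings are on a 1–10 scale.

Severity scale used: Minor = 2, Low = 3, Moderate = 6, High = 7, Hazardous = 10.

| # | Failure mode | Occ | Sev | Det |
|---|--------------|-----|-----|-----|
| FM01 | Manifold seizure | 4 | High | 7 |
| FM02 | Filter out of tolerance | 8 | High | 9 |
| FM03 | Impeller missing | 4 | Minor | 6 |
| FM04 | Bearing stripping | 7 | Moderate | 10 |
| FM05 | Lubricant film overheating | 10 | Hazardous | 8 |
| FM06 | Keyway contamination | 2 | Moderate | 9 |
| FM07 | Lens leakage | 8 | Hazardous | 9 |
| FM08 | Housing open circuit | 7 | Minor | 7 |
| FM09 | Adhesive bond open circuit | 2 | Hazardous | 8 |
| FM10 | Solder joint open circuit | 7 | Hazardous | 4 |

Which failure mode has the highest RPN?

RPN = Severity × Occurrence × Detection:
  FM01: 7 × 4 × 7 = 196
  FM02: 7 × 8 × 9 = 504
  FM03: 2 × 4 × 6 = 48
  FM04: 6 × 7 × 10 = 420
  FM05: 10 × 10 × 8 = 800
  FM06: 6 × 2 × 9 = 108
  FM07: 10 × 8 × 9 = 720
  FM08: 2 × 7 × 7 = 98
  FM09: 10 × 2 × 8 = 160
  FM10: 10 × 7 × 4 = 280
Highest RPN is 800 → FM05.

FM05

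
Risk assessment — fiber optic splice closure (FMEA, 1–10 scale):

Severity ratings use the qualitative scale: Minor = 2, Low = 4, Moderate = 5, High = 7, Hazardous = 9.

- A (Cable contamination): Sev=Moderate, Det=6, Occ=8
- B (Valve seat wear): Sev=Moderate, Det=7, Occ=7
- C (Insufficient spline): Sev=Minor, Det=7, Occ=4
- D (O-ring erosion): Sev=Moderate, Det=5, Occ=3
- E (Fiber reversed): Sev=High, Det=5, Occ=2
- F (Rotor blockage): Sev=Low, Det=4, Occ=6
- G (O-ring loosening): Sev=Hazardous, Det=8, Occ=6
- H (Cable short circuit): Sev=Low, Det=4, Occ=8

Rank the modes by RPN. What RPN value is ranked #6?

RPN = Severity × Occurrence × Detection:
  A: 5 × 8 × 6 = 240
  B: 5 × 7 × 7 = 245
  C: 2 × 4 × 7 = 56
  D: 5 × 3 × 5 = 75
  E: 7 × 2 × 5 = 70
  F: 4 × 6 × 4 = 96
  G: 9 × 6 × 8 = 432
  H: 4 × 8 × 4 = 128
Sorted descending: 432, 245, 240, 128, 96, 75, 70, 56.
The sixth-highest RPN is 75 (D).

75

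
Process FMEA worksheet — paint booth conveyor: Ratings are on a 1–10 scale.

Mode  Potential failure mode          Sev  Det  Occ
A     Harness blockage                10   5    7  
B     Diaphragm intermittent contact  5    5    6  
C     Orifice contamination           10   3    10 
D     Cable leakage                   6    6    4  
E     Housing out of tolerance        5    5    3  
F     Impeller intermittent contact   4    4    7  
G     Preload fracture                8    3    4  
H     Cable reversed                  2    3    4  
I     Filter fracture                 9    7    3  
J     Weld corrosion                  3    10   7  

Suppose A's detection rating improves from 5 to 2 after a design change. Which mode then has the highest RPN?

RPN = Severity × Occurrence × Detection:
  A: 10 × 7 × 5 = 350
  B: 5 × 6 × 5 = 150
  C: 10 × 10 × 3 = 300
  D: 6 × 4 × 6 = 144
  E: 5 × 3 × 5 = 75
  F: 4 × 7 × 4 = 112
  G: 8 × 4 × 3 = 96
  H: 2 × 4 × 3 = 24
  I: 9 × 3 × 7 = 189
  J: 3 × 7 × 10 = 210
After action: A → 10 × 7 × 2 = 140.
Revised RPNs: C=300, J=210, I=189, B=150, D=144, A=140, F=112, G=96, E=75, H=24.
Highest is now C (300).

C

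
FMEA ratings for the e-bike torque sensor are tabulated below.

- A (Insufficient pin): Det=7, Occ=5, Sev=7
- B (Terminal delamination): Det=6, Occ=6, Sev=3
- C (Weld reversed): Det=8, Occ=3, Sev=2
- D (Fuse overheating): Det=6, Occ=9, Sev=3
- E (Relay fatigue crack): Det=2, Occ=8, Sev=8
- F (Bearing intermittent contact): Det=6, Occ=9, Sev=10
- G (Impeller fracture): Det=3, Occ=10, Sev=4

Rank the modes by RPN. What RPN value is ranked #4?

RPN = Severity × Occurrence × Detection:
  A: 7 × 5 × 7 = 245
  B: 3 × 6 × 6 = 108
  C: 2 × 3 × 8 = 48
  D: 3 × 9 × 6 = 162
  E: 8 × 8 × 2 = 128
  F: 10 × 9 × 6 = 540
  G: 4 × 10 × 3 = 120
Sorted descending: 540, 245, 162, 128, 120, 108, 48.
The fourth-highest RPN is 128 (E).

128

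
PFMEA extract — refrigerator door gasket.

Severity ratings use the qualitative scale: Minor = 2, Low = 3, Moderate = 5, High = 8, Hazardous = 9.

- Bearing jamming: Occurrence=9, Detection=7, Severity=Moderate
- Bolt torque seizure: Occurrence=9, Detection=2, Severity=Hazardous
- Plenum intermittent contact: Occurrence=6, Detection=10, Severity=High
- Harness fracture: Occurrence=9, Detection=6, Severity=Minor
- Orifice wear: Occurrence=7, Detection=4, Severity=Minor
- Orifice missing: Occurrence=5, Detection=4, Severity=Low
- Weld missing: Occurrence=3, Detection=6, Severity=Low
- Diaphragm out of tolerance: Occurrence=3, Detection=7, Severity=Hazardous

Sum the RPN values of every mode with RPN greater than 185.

984

RPN = Severity × Occurrence × Detection:
  Bearing jamming: 5 × 9 × 7 = 315
  Bolt torque seizure: 9 × 9 × 2 = 162
  Plenum intermittent contact: 8 × 6 × 10 = 480
  Harness fracture: 2 × 9 × 6 = 108
  Orifice wear: 2 × 7 × 4 = 56
  Orifice missing: 3 × 5 × 4 = 60
  Weld missing: 3 × 3 × 6 = 54
  Diaphragm out of tolerance: 9 × 3 × 7 = 189
RPN > 185: Bearing jamming (315), Plenum intermittent contact (480), Diaphragm out of tolerance (189).
Sum: 315 + 480 + 189 = 984.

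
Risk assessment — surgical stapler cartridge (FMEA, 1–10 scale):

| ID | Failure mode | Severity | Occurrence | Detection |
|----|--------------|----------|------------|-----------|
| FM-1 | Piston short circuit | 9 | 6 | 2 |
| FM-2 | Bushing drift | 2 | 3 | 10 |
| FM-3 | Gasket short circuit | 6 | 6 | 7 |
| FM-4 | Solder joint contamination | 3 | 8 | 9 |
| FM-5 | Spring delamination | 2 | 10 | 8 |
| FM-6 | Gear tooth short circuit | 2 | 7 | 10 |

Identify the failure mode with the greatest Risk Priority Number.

FM-3

RPN = Severity × Occurrence × Detection:
  FM-1: 9 × 6 × 2 = 108
  FM-2: 2 × 3 × 10 = 60
  FM-3: 6 × 6 × 7 = 252
  FM-4: 3 × 8 × 9 = 216
  FM-5: 2 × 10 × 8 = 160
  FM-6: 2 × 7 × 10 = 140
Highest RPN is 252 → FM-3.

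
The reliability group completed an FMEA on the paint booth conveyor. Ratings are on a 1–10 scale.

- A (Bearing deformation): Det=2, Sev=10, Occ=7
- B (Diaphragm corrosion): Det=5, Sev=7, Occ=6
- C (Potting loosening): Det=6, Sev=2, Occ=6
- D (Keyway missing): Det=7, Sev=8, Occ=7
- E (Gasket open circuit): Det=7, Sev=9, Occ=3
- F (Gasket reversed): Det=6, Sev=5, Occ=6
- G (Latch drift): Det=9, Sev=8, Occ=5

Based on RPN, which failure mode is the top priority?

RPN = Severity × Occurrence × Detection:
  A: 10 × 7 × 2 = 140
  B: 7 × 6 × 5 = 210
  C: 2 × 6 × 6 = 72
  D: 8 × 7 × 7 = 392
  E: 9 × 3 × 7 = 189
  F: 5 × 6 × 6 = 180
  G: 8 × 5 × 9 = 360
Highest RPN is 392 → D.

D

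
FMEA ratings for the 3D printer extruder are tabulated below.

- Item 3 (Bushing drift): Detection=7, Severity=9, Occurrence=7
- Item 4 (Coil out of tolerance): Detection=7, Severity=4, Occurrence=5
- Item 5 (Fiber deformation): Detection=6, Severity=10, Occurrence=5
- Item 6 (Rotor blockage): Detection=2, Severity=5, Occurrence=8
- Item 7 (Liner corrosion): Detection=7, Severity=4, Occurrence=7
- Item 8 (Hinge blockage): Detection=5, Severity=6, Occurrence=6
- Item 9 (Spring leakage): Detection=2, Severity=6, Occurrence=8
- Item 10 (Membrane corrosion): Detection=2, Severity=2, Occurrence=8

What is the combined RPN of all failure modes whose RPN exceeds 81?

RPN = Severity × Occurrence × Detection:
  Item 3: 9 × 7 × 7 = 441
  Item 4: 4 × 5 × 7 = 140
  Item 5: 10 × 5 × 6 = 300
  Item 6: 5 × 8 × 2 = 80
  Item 7: 4 × 7 × 7 = 196
  Item 8: 6 × 6 × 5 = 180
  Item 9: 6 × 8 × 2 = 96
  Item 10: 2 × 8 × 2 = 32
RPN > 81: Item 3 (441), Item 4 (140), Item 5 (300), Item 7 (196), Item 8 (180), Item 9 (96).
Sum: 441 + 140 + 300 + 196 + 180 + 96 = 1353.

1353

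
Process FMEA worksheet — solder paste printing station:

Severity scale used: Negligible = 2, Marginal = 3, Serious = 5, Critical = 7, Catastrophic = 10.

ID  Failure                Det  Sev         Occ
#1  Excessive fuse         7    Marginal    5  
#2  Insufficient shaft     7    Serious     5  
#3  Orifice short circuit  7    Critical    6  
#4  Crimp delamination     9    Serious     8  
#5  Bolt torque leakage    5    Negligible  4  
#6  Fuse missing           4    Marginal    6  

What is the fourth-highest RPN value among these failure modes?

105

RPN = Severity × Occurrence × Detection:
  #1: 3 × 5 × 7 = 105
  #2: 5 × 5 × 7 = 175
  #3: 7 × 6 × 7 = 294
  #4: 5 × 8 × 9 = 360
  #5: 2 × 4 × 5 = 40
  #6: 3 × 6 × 4 = 72
Sorted descending: 360, 294, 175, 105, 72, 40.
The fourth-highest RPN is 105 (#1).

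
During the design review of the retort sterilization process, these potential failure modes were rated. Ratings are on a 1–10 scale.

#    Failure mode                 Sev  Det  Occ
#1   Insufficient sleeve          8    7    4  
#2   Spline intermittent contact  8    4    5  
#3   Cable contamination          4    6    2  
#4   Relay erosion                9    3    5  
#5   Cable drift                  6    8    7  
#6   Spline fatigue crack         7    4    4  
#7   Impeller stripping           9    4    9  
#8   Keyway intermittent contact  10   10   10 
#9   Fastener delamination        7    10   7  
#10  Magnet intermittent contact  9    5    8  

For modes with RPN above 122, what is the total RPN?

3029

RPN = Severity × Occurrence × Detection:
  #1: 8 × 4 × 7 = 224
  #2: 8 × 5 × 4 = 160
  #3: 4 × 2 × 6 = 48
  #4: 9 × 5 × 3 = 135
  #5: 6 × 7 × 8 = 336
  #6: 7 × 4 × 4 = 112
  #7: 9 × 9 × 4 = 324
  #8: 10 × 10 × 10 = 1000
  #9: 7 × 7 × 10 = 490
  #10: 9 × 8 × 5 = 360
RPN > 122: #1 (224), #2 (160), #4 (135), #5 (336), #7 (324), #8 (1000), #9 (490), #10 (360).
Sum: 224 + 160 + 135 + 336 + 324 + 1000 + 490 + 360 = 3029.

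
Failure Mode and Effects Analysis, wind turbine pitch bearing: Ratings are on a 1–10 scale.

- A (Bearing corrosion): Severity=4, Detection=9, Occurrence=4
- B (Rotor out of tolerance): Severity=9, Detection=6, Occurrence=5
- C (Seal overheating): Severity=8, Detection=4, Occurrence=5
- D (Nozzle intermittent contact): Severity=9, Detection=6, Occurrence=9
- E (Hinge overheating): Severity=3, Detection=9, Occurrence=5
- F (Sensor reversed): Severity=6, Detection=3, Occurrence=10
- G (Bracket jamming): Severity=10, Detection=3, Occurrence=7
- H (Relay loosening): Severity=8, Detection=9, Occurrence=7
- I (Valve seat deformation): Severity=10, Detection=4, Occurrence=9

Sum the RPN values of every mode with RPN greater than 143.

RPN = Severity × Occurrence × Detection:
  A: 4 × 4 × 9 = 144
  B: 9 × 5 × 6 = 270
  C: 8 × 5 × 4 = 160
  D: 9 × 9 × 6 = 486
  E: 3 × 5 × 9 = 135
  F: 6 × 10 × 3 = 180
  G: 10 × 7 × 3 = 210
  H: 8 × 7 × 9 = 504
  I: 10 × 9 × 4 = 360
RPN > 143: A (144), B (270), C (160), D (486), F (180), G (210), H (504), I (360).
Sum: 144 + 270 + 160 + 486 + 180 + 210 + 504 + 360 = 2314.

2314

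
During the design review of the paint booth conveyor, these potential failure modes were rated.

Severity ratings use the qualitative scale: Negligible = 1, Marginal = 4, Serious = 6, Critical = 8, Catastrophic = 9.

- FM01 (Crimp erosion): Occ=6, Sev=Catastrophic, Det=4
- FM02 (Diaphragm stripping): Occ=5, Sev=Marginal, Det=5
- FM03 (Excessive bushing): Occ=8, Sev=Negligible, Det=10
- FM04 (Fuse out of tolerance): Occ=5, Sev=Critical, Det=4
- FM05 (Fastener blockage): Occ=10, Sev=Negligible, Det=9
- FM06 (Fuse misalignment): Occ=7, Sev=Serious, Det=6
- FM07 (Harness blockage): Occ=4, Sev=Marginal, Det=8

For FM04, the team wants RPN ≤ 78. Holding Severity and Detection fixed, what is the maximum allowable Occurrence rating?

FM04: S=8, O=5, D=4 → current RPN = 160.
Fixed product = 32. Need 32 × O ≤ 78, so O ≤ 78/32 = 2.44.
Maximum integer Occurrence rating = 2 (gives RPN 64; O=3 would give 96 > 78).

2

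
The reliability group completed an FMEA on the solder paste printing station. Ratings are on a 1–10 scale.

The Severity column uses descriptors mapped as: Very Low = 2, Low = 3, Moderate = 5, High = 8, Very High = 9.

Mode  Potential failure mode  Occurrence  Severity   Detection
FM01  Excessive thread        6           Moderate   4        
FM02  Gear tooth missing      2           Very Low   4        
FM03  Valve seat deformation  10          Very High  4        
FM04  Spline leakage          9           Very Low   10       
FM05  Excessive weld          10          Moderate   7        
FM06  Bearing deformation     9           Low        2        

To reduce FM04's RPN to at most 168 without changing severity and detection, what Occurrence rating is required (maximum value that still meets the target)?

8

FM04: S=2, O=9, D=10 → current RPN = 180.
Fixed product = 20. Need 20 × O ≤ 168, so O ≤ 168/20 = 8.40.
Maximum integer Occurrence rating = 8 (gives RPN 160; O=9 would give 180 > 168).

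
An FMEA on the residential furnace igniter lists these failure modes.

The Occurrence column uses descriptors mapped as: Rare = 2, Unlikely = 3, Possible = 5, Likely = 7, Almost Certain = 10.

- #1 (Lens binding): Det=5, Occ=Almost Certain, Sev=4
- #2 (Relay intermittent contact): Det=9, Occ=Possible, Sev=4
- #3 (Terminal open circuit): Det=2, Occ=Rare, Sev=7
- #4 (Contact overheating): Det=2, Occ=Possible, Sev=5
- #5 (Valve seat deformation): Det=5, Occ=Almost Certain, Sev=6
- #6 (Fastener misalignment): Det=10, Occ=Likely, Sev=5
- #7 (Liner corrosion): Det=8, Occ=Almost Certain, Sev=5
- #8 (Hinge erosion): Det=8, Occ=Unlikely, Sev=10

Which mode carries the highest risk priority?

RPN = Severity × Occurrence × Detection:
  #1: 4 × 10 × 5 = 200
  #2: 4 × 5 × 9 = 180
  #3: 7 × 2 × 2 = 28
  #4: 5 × 5 × 2 = 50
  #5: 6 × 10 × 5 = 300
  #6: 5 × 7 × 10 = 350
  #7: 5 × 10 × 8 = 400
  #8: 10 × 3 × 8 = 240
Highest RPN is 400 → #7.

#7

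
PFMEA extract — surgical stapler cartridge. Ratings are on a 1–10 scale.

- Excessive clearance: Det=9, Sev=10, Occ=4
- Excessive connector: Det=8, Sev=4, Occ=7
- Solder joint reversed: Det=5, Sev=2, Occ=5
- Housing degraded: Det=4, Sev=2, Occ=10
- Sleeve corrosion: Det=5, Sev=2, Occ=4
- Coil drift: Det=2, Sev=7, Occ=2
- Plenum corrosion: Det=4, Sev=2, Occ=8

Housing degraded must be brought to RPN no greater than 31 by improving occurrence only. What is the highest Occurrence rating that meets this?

Housing degraded: S=2, O=10, D=4 → current RPN = 80.
Fixed product = 8. Need 8 × O ≤ 31, so O ≤ 31/8 = 3.88.
Maximum integer Occurrence rating = 3 (gives RPN 24; O=4 would give 32 > 31).

3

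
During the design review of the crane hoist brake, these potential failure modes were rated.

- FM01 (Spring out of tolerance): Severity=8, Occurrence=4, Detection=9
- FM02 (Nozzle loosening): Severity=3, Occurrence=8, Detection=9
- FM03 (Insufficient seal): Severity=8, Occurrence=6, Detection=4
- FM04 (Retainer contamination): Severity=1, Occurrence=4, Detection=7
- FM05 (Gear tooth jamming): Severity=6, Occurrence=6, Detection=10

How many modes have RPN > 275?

2

RPN = Severity × Occurrence × Detection:
  FM01: 8 × 4 × 9 = 288
  FM02: 3 × 8 × 9 = 216
  FM03: 8 × 6 × 4 = 192
  FM04: 1 × 4 × 7 = 28
  FM05: 6 × 6 × 10 = 360
Modes with RPN > 275: FM01 (288), FM05 (360) → 2.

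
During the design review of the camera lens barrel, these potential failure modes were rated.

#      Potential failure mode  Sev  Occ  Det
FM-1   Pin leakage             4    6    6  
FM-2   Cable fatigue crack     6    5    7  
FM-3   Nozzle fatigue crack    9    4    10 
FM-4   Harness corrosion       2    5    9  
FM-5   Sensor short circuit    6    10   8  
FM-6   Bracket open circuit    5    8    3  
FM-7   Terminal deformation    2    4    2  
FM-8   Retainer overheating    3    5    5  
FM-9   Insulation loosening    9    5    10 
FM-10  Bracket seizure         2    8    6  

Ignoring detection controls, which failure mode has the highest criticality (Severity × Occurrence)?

Criticality = Severity × Occurrence:
  FM-1: 4 × 6 = 24
  FM-2: 6 × 5 = 30
  FM-3: 9 × 4 = 36
  FM-4: 2 × 5 = 10
  FM-5: 6 × 10 = 60
  FM-6: 5 × 8 = 40
  FM-7: 2 × 4 = 8
  FM-8: 3 × 5 = 15
  FM-9: 9 × 5 = 45
  FM-10: 2 × 8 = 16
Highest criticality is 60 → FM-5.

FM-5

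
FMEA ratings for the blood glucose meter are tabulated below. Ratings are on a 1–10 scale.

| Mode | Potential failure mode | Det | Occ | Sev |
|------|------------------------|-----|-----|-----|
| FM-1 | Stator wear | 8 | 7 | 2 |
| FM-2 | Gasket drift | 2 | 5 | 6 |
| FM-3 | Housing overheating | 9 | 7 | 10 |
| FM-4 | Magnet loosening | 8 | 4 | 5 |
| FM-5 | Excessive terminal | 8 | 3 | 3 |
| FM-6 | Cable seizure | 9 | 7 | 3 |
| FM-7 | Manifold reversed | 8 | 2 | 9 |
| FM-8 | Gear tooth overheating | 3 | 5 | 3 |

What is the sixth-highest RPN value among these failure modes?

RPN = Severity × Occurrence × Detection:
  FM-1: 2 × 7 × 8 = 112
  FM-2: 6 × 5 × 2 = 60
  FM-3: 10 × 7 × 9 = 630
  FM-4: 5 × 4 × 8 = 160
  FM-5: 3 × 3 × 8 = 72
  FM-6: 3 × 7 × 9 = 189
  FM-7: 9 × 2 × 8 = 144
  FM-8: 3 × 5 × 3 = 45
Sorted descending: 630, 189, 160, 144, 112, 72, 60, 45.
The sixth-highest RPN is 72 (FM-5).

72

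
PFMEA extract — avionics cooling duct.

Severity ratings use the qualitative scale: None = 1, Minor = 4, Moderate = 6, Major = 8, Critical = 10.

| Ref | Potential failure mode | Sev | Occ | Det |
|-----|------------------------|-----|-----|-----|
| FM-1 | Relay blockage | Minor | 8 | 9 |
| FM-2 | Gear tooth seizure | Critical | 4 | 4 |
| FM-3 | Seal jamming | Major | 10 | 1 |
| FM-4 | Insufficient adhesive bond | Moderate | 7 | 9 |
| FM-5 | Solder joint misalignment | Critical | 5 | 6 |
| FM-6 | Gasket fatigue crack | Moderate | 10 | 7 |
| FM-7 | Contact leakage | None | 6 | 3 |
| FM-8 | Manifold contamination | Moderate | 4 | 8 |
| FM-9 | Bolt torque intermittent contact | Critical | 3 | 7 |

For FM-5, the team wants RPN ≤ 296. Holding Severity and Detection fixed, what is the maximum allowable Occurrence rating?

4

FM-5: S=10, O=5, D=6 → current RPN = 300.
Fixed product = 60. Need 60 × O ≤ 296, so O ≤ 296/60 = 4.93.
Maximum integer Occurrence rating = 4 (gives RPN 240; O=5 would give 300 > 296).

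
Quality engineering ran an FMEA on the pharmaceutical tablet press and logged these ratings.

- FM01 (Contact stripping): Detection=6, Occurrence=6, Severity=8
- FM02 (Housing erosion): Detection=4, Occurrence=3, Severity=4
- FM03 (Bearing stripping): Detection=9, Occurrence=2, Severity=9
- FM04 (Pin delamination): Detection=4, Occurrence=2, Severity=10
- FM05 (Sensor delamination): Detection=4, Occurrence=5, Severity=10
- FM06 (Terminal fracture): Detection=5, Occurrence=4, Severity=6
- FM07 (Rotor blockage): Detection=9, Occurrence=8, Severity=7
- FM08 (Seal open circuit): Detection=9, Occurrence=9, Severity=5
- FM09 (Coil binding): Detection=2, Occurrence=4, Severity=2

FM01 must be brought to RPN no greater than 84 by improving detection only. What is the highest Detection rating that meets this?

1

FM01: S=8, O=6, D=6 → current RPN = 288.
Fixed product = 48. Need 48 × D ≤ 84, so D ≤ 84/48 = 1.75.
Maximum integer Detection rating = 1 (gives RPN 48; D=2 would give 96 > 84).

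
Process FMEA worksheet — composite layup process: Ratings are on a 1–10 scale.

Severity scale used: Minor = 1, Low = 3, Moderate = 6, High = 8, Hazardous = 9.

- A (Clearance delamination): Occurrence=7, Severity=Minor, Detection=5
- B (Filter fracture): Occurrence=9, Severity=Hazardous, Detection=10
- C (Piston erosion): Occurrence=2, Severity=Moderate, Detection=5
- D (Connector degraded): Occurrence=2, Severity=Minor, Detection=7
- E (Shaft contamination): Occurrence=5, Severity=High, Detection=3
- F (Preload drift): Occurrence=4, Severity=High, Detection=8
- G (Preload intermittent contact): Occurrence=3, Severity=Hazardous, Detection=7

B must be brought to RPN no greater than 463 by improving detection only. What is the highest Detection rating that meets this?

5

B: S=9, O=9, D=10 → current RPN = 810.
Fixed product = 81. Need 81 × D ≤ 463, so D ≤ 463/81 = 5.72.
Maximum integer Detection rating = 5 (gives RPN 405; D=6 would give 486 > 463).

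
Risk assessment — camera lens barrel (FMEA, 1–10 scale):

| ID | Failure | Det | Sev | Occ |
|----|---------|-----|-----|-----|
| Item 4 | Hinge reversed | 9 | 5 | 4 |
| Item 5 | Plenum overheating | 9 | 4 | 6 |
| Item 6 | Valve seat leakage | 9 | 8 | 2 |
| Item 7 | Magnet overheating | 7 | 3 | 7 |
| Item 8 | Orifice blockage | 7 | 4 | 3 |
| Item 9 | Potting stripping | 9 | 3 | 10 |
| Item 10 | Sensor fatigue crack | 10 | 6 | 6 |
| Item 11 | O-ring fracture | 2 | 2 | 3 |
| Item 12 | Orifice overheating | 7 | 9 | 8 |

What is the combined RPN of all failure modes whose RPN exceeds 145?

1677

RPN = Severity × Occurrence × Detection:
  Item 4: 5 × 4 × 9 = 180
  Item 5: 4 × 6 × 9 = 216
  Item 6: 8 × 2 × 9 = 144
  Item 7: 3 × 7 × 7 = 147
  Item 8: 4 × 3 × 7 = 84
  Item 9: 3 × 10 × 9 = 270
  Item 10: 6 × 6 × 10 = 360
  Item 11: 2 × 3 × 2 = 12
  Item 12: 9 × 8 × 7 = 504
RPN > 145: Item 4 (180), Item 5 (216), Item 7 (147), Item 9 (270), Item 10 (360), Item 12 (504).
Sum: 180 + 216 + 147 + 270 + 360 + 504 = 1677.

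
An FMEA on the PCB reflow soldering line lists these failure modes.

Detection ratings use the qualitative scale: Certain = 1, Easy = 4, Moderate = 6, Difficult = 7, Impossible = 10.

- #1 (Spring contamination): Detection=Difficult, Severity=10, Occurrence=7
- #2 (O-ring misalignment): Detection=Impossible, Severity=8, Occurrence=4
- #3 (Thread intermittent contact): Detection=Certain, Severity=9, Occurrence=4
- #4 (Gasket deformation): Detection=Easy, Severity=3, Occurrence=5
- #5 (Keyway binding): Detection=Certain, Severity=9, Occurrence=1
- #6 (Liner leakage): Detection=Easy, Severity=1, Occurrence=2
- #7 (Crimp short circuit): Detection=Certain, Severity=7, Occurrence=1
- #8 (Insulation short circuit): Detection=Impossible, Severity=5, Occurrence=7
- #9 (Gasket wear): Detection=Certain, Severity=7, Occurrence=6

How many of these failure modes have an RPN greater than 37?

RPN = Severity × Occurrence × Detection:
  #1: 10 × 7 × 7 = 490
  #2: 8 × 4 × 10 = 320
  #3: 9 × 4 × 1 = 36
  #4: 3 × 5 × 4 = 60
  #5: 9 × 1 × 1 = 9
  #6: 1 × 2 × 4 = 8
  #7: 7 × 1 × 1 = 7
  #8: 5 × 7 × 10 = 350
  #9: 7 × 6 × 1 = 42
Modes with RPN > 37: #1 (490), #2 (320), #4 (60), #8 (350), #9 (42) → 5.

5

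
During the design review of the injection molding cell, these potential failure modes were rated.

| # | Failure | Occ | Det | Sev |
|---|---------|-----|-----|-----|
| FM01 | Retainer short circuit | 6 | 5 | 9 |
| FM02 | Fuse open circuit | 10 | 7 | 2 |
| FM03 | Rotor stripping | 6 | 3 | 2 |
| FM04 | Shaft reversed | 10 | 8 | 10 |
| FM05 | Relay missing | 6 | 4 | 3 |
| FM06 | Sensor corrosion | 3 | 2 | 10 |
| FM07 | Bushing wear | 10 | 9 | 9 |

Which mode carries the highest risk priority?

RPN = Severity × Occurrence × Detection:
  FM01: 9 × 6 × 5 = 270
  FM02: 2 × 10 × 7 = 140
  FM03: 2 × 6 × 3 = 36
  FM04: 10 × 10 × 8 = 800
  FM05: 3 × 6 × 4 = 72
  FM06: 10 × 3 × 2 = 60
  FM07: 9 × 10 × 9 = 810
Highest RPN is 810 → FM07.

FM07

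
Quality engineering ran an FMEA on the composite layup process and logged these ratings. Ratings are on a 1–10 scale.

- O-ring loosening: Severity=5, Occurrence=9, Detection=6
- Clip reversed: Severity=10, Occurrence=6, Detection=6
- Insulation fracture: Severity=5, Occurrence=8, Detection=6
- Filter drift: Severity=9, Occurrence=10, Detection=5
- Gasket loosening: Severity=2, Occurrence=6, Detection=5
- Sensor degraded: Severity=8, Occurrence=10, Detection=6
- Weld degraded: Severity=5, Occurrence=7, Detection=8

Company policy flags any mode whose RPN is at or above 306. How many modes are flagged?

3

RPN = Severity × Occurrence × Detection:
  O-ring loosening: 5 × 9 × 6 = 270
  Clip reversed: 10 × 6 × 6 = 360
  Insulation fracture: 5 × 8 × 6 = 240
  Filter drift: 9 × 10 × 5 = 450
  Gasket loosening: 2 × 6 × 5 = 60
  Sensor degraded: 8 × 10 × 6 = 480
  Weld degraded: 5 × 7 × 8 = 280
Modes with RPN ≥ 306: Clip reversed (360), Filter drift (450), Sensor degraded (480) → 3.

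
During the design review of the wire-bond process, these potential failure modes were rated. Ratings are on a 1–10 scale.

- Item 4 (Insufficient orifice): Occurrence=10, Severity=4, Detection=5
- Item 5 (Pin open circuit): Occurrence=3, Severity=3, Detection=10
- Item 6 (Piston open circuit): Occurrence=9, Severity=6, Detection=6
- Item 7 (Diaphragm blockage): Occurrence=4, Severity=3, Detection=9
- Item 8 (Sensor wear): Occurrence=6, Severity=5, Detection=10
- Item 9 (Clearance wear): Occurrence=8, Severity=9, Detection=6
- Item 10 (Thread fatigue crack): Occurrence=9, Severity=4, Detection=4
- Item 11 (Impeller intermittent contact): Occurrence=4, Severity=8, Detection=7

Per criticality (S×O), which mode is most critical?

Item 9

Criticality = Severity × Occurrence:
  Item 4: 4 × 10 = 40
  Item 5: 3 × 3 = 9
  Item 6: 6 × 9 = 54
  Item 7: 3 × 4 = 12
  Item 8: 5 × 6 = 30
  Item 9: 9 × 8 = 72
  Item 10: 4 × 9 = 36
  Item 11: 8 × 4 = 32
Highest criticality is 72 → Item 9.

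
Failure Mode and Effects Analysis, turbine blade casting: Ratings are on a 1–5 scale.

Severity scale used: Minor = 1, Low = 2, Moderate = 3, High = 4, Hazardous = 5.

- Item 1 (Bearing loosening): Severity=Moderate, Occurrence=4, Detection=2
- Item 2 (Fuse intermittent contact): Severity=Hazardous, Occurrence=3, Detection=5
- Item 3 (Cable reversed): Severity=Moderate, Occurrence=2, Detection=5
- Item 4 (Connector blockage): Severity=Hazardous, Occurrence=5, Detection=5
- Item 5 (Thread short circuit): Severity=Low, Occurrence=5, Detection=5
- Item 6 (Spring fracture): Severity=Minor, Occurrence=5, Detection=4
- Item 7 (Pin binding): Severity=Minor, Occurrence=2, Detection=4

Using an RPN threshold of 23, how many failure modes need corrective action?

5

RPN = Severity × Occurrence × Detection:
  Item 1: 3 × 4 × 2 = 24
  Item 2: 5 × 3 × 5 = 75
  Item 3: 3 × 2 × 5 = 30
  Item 4: 5 × 5 × 5 = 125
  Item 5: 2 × 5 × 5 = 50
  Item 6: 1 × 5 × 4 = 20
  Item 7: 1 × 2 × 4 = 8
Modes with RPN ≥ 23: Item 1 (24), Item 2 (75), Item 3 (30), Item 4 (125), Item 5 (50) → 5.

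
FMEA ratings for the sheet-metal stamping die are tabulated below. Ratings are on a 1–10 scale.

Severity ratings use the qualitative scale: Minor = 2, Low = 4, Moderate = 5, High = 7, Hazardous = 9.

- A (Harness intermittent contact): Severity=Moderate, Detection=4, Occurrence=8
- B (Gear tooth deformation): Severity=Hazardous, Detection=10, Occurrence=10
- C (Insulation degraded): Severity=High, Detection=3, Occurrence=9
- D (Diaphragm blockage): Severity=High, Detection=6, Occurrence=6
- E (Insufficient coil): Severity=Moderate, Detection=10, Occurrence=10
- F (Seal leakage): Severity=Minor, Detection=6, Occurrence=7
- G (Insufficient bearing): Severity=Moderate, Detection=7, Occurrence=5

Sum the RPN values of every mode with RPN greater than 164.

2016

RPN = Severity × Occurrence × Detection:
  A: 5 × 8 × 4 = 160
  B: 9 × 10 × 10 = 900
  C: 7 × 9 × 3 = 189
  D: 7 × 6 × 6 = 252
  E: 5 × 10 × 10 = 500
  F: 2 × 7 × 6 = 84
  G: 5 × 5 × 7 = 175
RPN > 164: B (900), C (189), D (252), E (500), G (175).
Sum: 900 + 189 + 252 + 500 + 175 = 2016.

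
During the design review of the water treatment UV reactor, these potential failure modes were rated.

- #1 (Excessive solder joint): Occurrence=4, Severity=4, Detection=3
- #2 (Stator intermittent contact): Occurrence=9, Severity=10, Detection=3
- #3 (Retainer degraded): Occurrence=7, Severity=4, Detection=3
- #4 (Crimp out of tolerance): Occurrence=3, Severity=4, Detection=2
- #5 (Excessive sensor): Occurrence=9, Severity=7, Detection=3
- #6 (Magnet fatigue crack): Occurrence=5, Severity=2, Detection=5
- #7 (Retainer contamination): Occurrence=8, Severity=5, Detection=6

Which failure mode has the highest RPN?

RPN = Severity × Occurrence × Detection:
  #1: 4 × 4 × 3 = 48
  #2: 10 × 9 × 3 = 270
  #3: 4 × 7 × 3 = 84
  #4: 4 × 3 × 2 = 24
  #5: 7 × 9 × 3 = 189
  #6: 2 × 5 × 5 = 50
  #7: 5 × 8 × 6 = 240
Highest RPN is 270 → #2.

#2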